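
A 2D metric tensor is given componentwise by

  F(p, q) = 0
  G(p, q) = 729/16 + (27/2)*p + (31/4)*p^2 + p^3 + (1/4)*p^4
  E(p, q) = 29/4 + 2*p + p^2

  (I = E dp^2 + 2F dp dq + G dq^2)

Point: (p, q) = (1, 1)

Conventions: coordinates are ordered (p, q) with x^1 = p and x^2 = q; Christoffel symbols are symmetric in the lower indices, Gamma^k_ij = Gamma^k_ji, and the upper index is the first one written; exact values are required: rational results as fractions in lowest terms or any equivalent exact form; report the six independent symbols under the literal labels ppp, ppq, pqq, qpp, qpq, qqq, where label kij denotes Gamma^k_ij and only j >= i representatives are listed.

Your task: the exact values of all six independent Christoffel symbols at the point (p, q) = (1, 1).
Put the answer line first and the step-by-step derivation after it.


Answer: Gamma_ppp = 8/41, Gamma_ppq = 0, Gamma_pqq = -66/41, Gamma_qpp = 0, Gamma_qpq = 8/33, Gamma_qqq = 0

E = 41/4, F = 0, G = 1089/16 at the point
E_p = 4, E_q = 0, F_p = 0, F_q = 0, G_p = 33, G_q = 0
EG - F^2 = 44649/64;  g^inv = (64/44649) * [[1089/16, 0], [0, 41/4]]
first-kind symbols [ij,l] = (1/2)(d_i g_jl + d_j g_il - d_l g_ij): [pp,p] = E_p/2 = 2, [pp,q] = F_p - E_q/2 = 0, [pq,p] = E_q/2 = 0, [pq,q] = G_p/2 = 33/2, [qq,p] = F_q - G_p/2 = -33/2, [qq,q] = G_q/2 = 0
Gamma^p_ij = (G*[ij,p] - F*[ij,q])/(EG - F^2), Gamma^q_ij = (E*[ij,q] - F*[ij,p])/(EG - F^2)


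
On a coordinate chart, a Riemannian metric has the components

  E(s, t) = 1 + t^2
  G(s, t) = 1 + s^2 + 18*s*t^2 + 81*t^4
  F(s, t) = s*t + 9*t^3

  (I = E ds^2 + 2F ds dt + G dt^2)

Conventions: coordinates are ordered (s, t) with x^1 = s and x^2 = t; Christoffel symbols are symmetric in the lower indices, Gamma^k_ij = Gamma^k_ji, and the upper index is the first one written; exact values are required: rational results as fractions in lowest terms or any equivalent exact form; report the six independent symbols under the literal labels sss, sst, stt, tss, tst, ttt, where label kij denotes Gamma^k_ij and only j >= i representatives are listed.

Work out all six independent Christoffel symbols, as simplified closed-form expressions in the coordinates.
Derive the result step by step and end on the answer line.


E = 1 + t^2; F = s*t + 9*t^3; G = 1 + s^2 + 18*s*t^2 + 81*t^4
Gamma^k_ij = (1/2) g^{kl} (d_i g_jl + d_j g_il - d_l g_ij), with g^inv = (1/(EG-F^2)) [[G, -F], [-F, E]]
first partials: E_s = 0, E_t = 2*t, F_s = t, F_t = s + 27*t^2, G_s = 2*s + 18*t^2, G_t = 36*s*t + 324*t^3
D = EG - F^2 = 1 + t^2 + s^2 + 18*s*t^2 + 81*t^4
expanded: Gamma^s_ss = (G E_s - 2F F_s + F E_t)/(2D), Gamma^s_st = (G E_t - F G_s)/(2D), Gamma^s_tt = (2G F_t - G G_s - F G_t)/(2D), Gamma^t_ss = (2E F_s - E E_t - F E_s)/(2D), Gamma^t_st = (E G_s - F E_t)/(2D), Gamma^t_tt = (E G_t - 2F F_t + F G_s)/(2D); substitute and cancel common factors

Answer: Gamma_sss = 0, Gamma_sst = t/(s^2 + 18*s*t^2 + 81*t^4 + t^2 + 1), Gamma_stt = 18*t^2/(s^2 + 18*s*t^2 + 81*t^4 + t^2 + 1), Gamma_tss = 0, Gamma_tst = (s + 9*t^2)/(s^2 + 18*s*t^2 + 81*t^4 + t^2 + 1), Gamma_ttt = (18*s*t + 162*t^3)/(s^2 + 18*s*t^2 + 81*t^4 + t^2 + 1)


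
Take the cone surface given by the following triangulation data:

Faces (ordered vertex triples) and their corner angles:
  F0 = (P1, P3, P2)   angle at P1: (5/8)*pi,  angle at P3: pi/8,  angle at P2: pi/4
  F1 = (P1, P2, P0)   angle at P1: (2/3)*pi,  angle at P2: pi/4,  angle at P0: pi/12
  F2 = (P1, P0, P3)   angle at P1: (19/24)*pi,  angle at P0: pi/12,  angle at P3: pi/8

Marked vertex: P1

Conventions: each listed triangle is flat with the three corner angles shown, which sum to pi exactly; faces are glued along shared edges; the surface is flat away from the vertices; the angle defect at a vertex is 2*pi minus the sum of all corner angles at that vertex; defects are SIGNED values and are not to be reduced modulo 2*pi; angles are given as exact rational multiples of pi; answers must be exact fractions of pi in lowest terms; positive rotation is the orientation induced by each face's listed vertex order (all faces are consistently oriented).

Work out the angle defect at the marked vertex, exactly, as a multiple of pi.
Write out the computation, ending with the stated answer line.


Sum of corner angles at P1: (25/12)*pi
defect = 2*pi - (25/12)*pi

Answer: defect(P1) = -pi/12


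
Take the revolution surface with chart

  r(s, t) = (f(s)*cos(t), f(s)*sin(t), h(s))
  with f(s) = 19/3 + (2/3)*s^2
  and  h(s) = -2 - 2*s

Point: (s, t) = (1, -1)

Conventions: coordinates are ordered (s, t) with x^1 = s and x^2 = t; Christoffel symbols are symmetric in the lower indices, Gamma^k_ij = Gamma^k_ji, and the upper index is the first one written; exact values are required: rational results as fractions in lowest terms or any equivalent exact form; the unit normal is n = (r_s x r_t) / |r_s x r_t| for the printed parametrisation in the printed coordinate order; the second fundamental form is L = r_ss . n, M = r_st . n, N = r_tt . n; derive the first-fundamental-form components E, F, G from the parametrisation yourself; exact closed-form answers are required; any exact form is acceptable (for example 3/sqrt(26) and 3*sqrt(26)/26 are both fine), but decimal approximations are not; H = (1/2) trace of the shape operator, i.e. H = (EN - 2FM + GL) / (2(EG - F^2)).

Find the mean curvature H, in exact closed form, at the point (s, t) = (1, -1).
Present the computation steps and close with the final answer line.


f = 7, f' = 4/3, f'' = 4/3, h' = -2, h'' = 0
E = 52/9, F = 0, G = 49; answer radicand W^2 = 52/9
unnormalised second-form numerators: l = 8/3, m = 0, n = -14; L = l/sqrt(52/9), and similarly M = m/sqrt(W^2), N = n/sqrt(W^2)
H = (E*n - 2*F*m + G*l) / (2*(EG - F^2)*sqrt(W^2)); E*n - 2*F*m + G*l = 448/9, EG - F^2 = 2548/9, so H = (8/91)/sqrt(52/9)

Answer: H = 12*sqrt(13)/1183


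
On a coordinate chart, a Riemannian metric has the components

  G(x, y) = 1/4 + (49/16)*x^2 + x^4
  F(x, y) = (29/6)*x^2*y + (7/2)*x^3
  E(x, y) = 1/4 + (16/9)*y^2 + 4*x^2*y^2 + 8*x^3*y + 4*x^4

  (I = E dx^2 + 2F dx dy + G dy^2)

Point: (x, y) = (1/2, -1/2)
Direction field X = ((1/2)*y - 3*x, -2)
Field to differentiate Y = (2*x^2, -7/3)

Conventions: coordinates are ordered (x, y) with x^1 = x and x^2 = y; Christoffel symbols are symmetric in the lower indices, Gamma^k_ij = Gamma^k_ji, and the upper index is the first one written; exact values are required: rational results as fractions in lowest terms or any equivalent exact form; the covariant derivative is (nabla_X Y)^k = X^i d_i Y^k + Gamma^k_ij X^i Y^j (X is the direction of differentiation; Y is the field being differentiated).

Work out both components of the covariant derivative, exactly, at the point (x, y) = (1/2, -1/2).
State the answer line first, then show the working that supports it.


Answer: (nabla_X Y)^x = -210269/19932, (nabla_X Y)^y = 93101/29898

E = 25/36, F = -1/6, G = 69/64 at the point
E_x = 0, E_y = -16/9, F_x = 5/24, F_y = 29/24, G_x = 57/16, G_y = 0
EG - F^2 = 1661/2304;  g^inv = (2304/1661) * [[69/64, 1/6], [1/6, 25/36]]
first-kind symbols [ij,l] = (1/2)(d_i g_jl + d_j g_il - d_l g_ij): [xx,x] = E_x/2 = 0, [xx,y] = F_x - E_y/2 = 79/72, [xy,x] = E_y/2 = -8/9, [xy,y] = G_x/2 = 57/32, [yy,x] = F_y - G_x/2 = -55/96, [yy,y] = G_y/2 = 0
Gamma^x_ij = (G*[ij,x] - F*[ij,y])/(EG - F^2), Gamma^y_ij = (E*[ij,y] - F*[ij,x])/(EG - F^2)
Gamma_xxx = 1264/4983, Gamma_xxy = -1524/1661, Gamma_xyy = -1035/1208, Gamma_yxx = 15800/14949, Gamma_yxy = 7526/4983, Gamma_yyy = -20/151
X = (-7/4, -2), Y = (1/2, -7/3) at the point


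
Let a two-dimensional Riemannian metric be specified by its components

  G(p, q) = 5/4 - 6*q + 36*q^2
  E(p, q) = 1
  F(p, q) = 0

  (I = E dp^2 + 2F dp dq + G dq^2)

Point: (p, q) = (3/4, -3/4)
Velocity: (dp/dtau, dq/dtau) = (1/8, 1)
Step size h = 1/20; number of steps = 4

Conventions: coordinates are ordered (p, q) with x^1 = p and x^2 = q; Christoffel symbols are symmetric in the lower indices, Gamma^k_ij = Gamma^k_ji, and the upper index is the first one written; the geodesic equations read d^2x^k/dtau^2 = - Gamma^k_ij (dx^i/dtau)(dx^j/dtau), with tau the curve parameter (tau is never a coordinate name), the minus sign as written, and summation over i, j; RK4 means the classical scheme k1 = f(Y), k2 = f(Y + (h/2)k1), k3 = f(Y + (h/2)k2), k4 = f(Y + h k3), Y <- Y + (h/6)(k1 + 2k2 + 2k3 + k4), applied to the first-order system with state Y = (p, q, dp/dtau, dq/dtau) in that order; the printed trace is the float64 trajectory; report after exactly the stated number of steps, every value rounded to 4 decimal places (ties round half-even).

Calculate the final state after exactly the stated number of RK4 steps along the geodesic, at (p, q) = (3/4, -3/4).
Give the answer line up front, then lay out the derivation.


Answer: p = 0.7750, q = -0.5195, dp/dtau = 0.1250, dq/dtau = 1.3588

f(Y) = (dp/dtau, dq/dtau, -Gamma^p_ij Y'^i Y'^j, -Gamma^q_ij Y'^i Y'^j) with the Gammas evaluated at the stage position; h = 0.050000; intermediate values shown to 6 dp
step 0: p = 0.7500, q = -0.7500, dp/dtau = 0.1250, dq/dtau = 1.0000
step 1:
  k1: at (p, q) = (0.750000, -0.750000), (dp/dtau, dq/dtau) = (0.125000, 1.000000); Gamma_ppp = 0.000000, Gamma_ppq = 0.000000, Gamma_pqq = 0.000000, Gamma_qpp = 0.000000, Gamma_qpq = 0.000000, Gamma_qqq = -1.153846; k1 = (0.125000, 1.000000, 0.000000, 1.153846)
  k2: at (p, q) = (0.753125, -0.725000), (dp/dtau, dq/dtau) = (0.125000, 1.028846); Gamma_ppp = 0.000000, Gamma_ppq = 0.000000, Gamma_pqq = 0.000000, Gamma_qpp = 0.000000, Gamma_qpq = 0.000000, Gamma_qqq = -1.186665; k2 = (0.125000, 1.028846, 0.000000, 1.256114)
  k3: at (p, q) = (0.753125, -0.724279), (dp/dtau, dq/dtau) = (0.125000, 1.031403); Gamma_ppp = 0.000000, Gamma_ppq = 0.000000, Gamma_pqq = 0.000000, Gamma_qpp = 0.000000, Gamma_qpq = 0.000000, Gamma_qqq = -1.187638; k3 = (0.125000, 1.031403, 0.000000, 1.263400)
  k4: at (p, q) = (0.756250, -0.698430), (dp/dtau, dq/dtau) = (0.125000, 1.063170); Gamma_ppp = 0.000000, Gamma_ppq = 0.000000, Gamma_pqq = 0.000000, Gamma_qpp = 0.000000, Gamma_qpq = 0.000000, Gamma_qqq = -1.223548; k4 = (0.125000, 1.063170, 0.000000, 1.383013)
  Y <- Y + (h/6)(k1 + 2k2 + 2k3 + k4): p = 0.7562, q = -0.6985, dp/dtau = 0.1250, dq/dtau = 1.0631
step 2:
  k1: at (p, q) = (0.756250, -0.698469), (dp/dtau, dq/dtau) = (0.125000, 1.063132); Gamma_ppp = 0.000000, Gamma_ppq = 0.000000, Gamma_pqq = 0.000000, Gamma_qpp = 0.000000, Gamma_qpq = 0.000000, Gamma_qqq = -1.223491; k1 = (0.125000, 1.063132, 0.000000, 1.382852)
  k2: at (p, q) = (0.759375, -0.671891), (dp/dtau, dq/dtau) = (0.125000, 1.097704); Gamma_ppp = 0.000000, Gamma_ppq = 0.000000, Gamma_pqq = 0.000000, Gamma_qpp = 0.000000, Gamma_qpq = 0.000000, Gamma_qqq = -1.262618; k2 = (0.125000, 1.097704, 0.000000, 1.521396)
  k3: at (p, q) = (0.759375, -0.671027), (dp/dtau, dq/dtau) = (0.125000, 1.101167); Gamma_ppp = 0.000000, Gamma_ppq = 0.000000, Gamma_pqq = 0.000000, Gamma_qpp = 0.000000, Gamma_qpq = 0.000000, Gamma_qqq = -1.263930; k3 = (0.125000, 1.101167, 0.000000, 1.532603)
  k4: at (p, q) = (0.762500, -0.643411), (dp/dtau, dq/dtau) = (0.125000, 1.139763); Gamma_ppp = 0.000000, Gamma_ppq = 0.000000, Gamma_pqq = 0.000000, Gamma_qpp = 0.000000, Gamma_qpq = 0.000000, Gamma_qqq = -1.307247; k4 = (0.125000, 1.139763, 0.000000, 1.698190)
  Y <- Y + (h/6)(k1 + 2k2 + 2k3 + k4): p = 0.7625, q = -0.6435, dp/dtau = 0.1250, dq/dtau = 1.1397
step 3:
  k1: at (p, q) = (0.762500, -0.643464), (dp/dtau, dq/dtau) = (0.125000, 1.139708); Gamma_ppp = 0.000000, Gamma_ppq = 0.000000, Gamma_pqq = 0.000000, Gamma_qpp = 0.000000, Gamma_qpq = 0.000000, Gamma_qqq = -1.307161; k1 = (0.125000, 1.139708, 0.000000, 1.697915)
  k2: at (p, q) = (0.765625, -0.614971), (dp/dtau, dq/dtau) = (0.125000, 1.182156); Gamma_ppp = 0.000000, Gamma_ppq = 0.000000, Gamma_pqq = 0.000000, Gamma_qpp = 0.000000, Gamma_qpq = 0.000000, Gamma_qqq = -1.354860; k2 = (0.125000, 1.182156, 0.000000, 1.893406)
  k3: at (p, q) = (0.765625, -0.613910), (dp/dtau, dq/dtau) = (0.125000, 1.187043); Gamma_ppp = 0.000000, Gamma_ppq = 0.000000, Gamma_pqq = 0.000000, Gamma_qpp = 0.000000, Gamma_qpq = 0.000000, Gamma_qqq = -1.356699; k3 = (0.125000, 1.187043, 0.000000, 1.911685)
  k4: at (p, q) = (0.768750, -0.584112), (dp/dtau, dq/dtau) = (0.125000, 1.235292); Gamma_ppp = 0.000000, Gamma_ppq = 0.000000, Gamma_pqq = 0.000000, Gamma_qpp = 0.000000, Gamma_qpq = 0.000000, Gamma_qqq = -1.410311; k4 = (0.125000, 1.235292, 0.000000, 2.152059)
  Y <- Y + (h/6)(k1 + 2k2 + 2k3 + k4): p = 0.7687, q = -0.5842, dp/dtau = 0.1250, dq/dtau = 1.2352
step 4:
  k1: at (p, q) = (0.768750, -0.584186), (dp/dtau, dq/dtau) = (0.125000, 1.235209); Gamma_ppp = 0.000000, Gamma_ppq = 0.000000, Gamma_pqq = 0.000000, Gamma_qpp = 0.000000, Gamma_qpq = 0.000000, Gamma_qqq = -1.410173; k1 = (0.125000, 1.235209, 0.000000, 2.151560)
  k2: at (p, q) = (0.771875, -0.553306), (dp/dtau, dq/dtau) = (0.125000, 1.288998); Gamma_ppp = 0.000000, Gamma_ppq = 0.000000, Gamma_pqq = 0.000000, Gamma_qpp = 0.000000, Gamma_qpq = 0.000000, Gamma_qqq = -1.470003; k2 = (0.125000, 1.288998, 0.000000, 2.442433)
  k3: at (p, q) = (0.771875, -0.551961), (dp/dtau, dq/dtau) = (0.125000, 1.296270); Gamma_ppp = 0.000000, Gamma_ppq = 0.000000, Gamma_pqq = 0.000000, Gamma_qpp = 0.000000, Gamma_qpq = 0.000000, Gamma_qqq = -1.472714; k3 = (0.125000, 1.296270, 0.000000, 2.474624)
  k4: at (p, q) = (0.775000, -0.519372), (dp/dtau, dq/dtau) = (0.125000, 1.358940); Gamma_ppp = 0.000000, Gamma_ppq = 0.000000, Gamma_pqq = 0.000000, Gamma_qpp = 0.000000, Gamma_qpq = 0.000000, Gamma_qqq = -1.541321; k4 = (0.125000, 1.358940, 0.000000, 2.846386)
  Y <- Y + (h/6)(k1 + 2k2 + 2k3 + k4): p = 0.7750, q = -0.5195, dp/dtau = 0.1250, dq/dtau = 1.3588


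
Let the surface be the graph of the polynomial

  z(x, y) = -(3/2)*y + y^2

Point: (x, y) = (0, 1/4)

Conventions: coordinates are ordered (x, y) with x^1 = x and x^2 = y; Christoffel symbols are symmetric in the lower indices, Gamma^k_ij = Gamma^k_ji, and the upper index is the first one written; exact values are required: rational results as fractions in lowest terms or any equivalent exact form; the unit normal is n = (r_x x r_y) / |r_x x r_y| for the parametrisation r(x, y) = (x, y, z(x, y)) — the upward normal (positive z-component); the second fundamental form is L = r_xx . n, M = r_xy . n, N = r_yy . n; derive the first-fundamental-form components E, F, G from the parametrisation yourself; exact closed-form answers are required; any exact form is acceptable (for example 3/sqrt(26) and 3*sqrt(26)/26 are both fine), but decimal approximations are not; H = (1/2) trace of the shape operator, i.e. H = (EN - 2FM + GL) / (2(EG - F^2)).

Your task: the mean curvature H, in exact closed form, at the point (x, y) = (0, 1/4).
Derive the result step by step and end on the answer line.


z_x = 0, z_y = -1, z_xx = 0, z_xy = 0, z_yy = 2
E = 1, F = 0, G = 2; answer radicand W^2 = 2
unnormalised second-form numerators: l = 0, m = 0, n = 2; L = l/sqrt(2), and similarly M = m/sqrt(W^2), N = n/sqrt(W^2)
H = (E*n - 2*F*m + G*l) / (2*(EG - F^2)*sqrt(W^2)); E*n - 2*F*m + G*l = 2, EG - F^2 = 2, so H = (1/2)/sqrt(2)

Answer: H = sqrt(2)/4


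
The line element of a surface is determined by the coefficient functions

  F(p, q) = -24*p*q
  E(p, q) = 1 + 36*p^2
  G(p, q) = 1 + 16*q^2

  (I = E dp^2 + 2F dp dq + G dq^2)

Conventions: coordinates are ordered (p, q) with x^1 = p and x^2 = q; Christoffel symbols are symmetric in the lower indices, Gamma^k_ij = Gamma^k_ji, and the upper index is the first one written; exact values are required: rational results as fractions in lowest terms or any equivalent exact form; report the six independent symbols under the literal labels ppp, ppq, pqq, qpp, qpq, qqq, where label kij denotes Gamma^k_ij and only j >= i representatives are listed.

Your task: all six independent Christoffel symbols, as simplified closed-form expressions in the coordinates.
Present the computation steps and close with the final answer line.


E = 1 + 36*p^2; F = -24*p*q; G = 1 + 16*q^2
Gamma^k_ij = (1/2) g^{kl} (d_i g_jl + d_j g_il - d_l g_ij), with g^inv = (1/(EG-F^2)) [[G, -F], [-F, E]]
first partials: E_p = 72*p, E_q = 0, F_p = -24*q, F_q = -24*p, G_p = 0, G_q = 32*q
D = EG - F^2 = 1 + 16*q^2 + 36*p^2
expanded: Gamma^p_pp = (G E_p - 2F F_p + F E_q)/(2D), Gamma^p_pq = (G E_q - F G_p)/(2D), Gamma^p_qq = (2G F_q - G G_p - F G_q)/(2D), Gamma^q_pp = (2E F_p - E E_q - F E_p)/(2D), Gamma^q_pq = (E G_p - F E_q)/(2D), Gamma^q_qq = (E G_q - 2F F_q + F G_p)/(2D); substitute and cancel common factors

Answer: Gamma_ppp = 36*p/(36*p^2 + 16*q^2 + 1), Gamma_ppq = 0, Gamma_pqq = -24*p/(36*p^2 + 16*q^2 + 1), Gamma_qpp = -24*q/(36*p^2 + 16*q^2 + 1), Gamma_qpq = 0, Gamma_qqq = 16*q/(36*p^2 + 16*q^2 + 1)


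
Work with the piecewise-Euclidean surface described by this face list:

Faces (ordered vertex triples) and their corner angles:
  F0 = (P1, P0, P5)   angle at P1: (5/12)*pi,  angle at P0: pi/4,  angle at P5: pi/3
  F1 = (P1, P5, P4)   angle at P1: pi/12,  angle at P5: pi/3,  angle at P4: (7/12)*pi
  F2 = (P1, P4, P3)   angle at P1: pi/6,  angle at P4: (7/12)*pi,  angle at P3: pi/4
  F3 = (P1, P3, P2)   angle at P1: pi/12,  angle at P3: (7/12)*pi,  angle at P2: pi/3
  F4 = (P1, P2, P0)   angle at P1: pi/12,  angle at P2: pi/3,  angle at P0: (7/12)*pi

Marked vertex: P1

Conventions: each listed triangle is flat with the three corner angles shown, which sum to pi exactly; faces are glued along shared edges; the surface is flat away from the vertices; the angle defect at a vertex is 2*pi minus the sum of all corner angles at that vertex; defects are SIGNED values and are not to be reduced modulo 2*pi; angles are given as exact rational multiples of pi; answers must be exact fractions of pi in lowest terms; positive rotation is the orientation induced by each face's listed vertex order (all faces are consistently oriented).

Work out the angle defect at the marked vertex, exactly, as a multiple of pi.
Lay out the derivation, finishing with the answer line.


Sum of corner angles at P1: (5/6)*pi
defect = 2*pi - (5/6)*pi

Answer: defect(P1) = (7/6)*pi


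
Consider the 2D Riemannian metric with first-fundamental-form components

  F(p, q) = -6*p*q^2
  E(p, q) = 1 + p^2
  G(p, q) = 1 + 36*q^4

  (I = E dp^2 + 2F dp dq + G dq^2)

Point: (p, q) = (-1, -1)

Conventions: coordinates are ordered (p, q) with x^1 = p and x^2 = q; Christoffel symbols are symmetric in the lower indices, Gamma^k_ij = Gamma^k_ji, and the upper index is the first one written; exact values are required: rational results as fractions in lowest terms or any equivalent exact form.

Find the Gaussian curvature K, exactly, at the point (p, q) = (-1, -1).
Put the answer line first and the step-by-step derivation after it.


Answer: K = 3/361

E = 2, F = 6, G = 37, EG - F^2 = 38 at the point
E_p = -2, E_q = 0, F_p = -6, F_q = -12, G_p = 0, G_q = -144
E_qq = 0, F_pq = 12, G_pp = 0
Evaluate Brioschi's two determinant matrices M1, M2 and divide by (EG - F^2)^2.
M1 = [[-E_qq/2 + F_pq - G_pp/2, E_p/2, F_p - E_q/2], [F_q - G_p/2, E, F], [G_q/2, F, G]] = [[12, -1, -6], [-12, 2, 6], [-72, 6, 37]]; det M1 = 12
M2 = [[0, E_q/2, G_p/2], [E_q/2, E, F], [G_p/2, F, G]] = [[0, 0, 0], [0, 2, 6], [0, 6, 37]]; det M2 = 0
det M1 - det M2 = 12; K = 12 / (38)^2 = 3/361


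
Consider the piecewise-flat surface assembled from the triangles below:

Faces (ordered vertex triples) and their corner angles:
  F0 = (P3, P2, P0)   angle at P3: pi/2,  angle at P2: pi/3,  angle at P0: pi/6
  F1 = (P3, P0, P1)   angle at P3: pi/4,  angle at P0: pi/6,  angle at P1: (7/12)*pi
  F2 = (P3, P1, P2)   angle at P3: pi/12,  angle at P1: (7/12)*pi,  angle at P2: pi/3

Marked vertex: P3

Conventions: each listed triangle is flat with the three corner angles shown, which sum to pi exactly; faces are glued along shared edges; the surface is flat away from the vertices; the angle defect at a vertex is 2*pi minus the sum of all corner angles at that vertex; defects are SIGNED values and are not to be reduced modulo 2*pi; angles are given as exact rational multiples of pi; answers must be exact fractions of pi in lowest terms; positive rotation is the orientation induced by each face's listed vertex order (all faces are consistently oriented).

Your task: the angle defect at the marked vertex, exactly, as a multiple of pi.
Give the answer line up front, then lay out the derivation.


Answer: defect(P3) = (7/6)*pi

Sum of corner angles at P3: (5/6)*pi
defect = 2*pi - (5/6)*pi


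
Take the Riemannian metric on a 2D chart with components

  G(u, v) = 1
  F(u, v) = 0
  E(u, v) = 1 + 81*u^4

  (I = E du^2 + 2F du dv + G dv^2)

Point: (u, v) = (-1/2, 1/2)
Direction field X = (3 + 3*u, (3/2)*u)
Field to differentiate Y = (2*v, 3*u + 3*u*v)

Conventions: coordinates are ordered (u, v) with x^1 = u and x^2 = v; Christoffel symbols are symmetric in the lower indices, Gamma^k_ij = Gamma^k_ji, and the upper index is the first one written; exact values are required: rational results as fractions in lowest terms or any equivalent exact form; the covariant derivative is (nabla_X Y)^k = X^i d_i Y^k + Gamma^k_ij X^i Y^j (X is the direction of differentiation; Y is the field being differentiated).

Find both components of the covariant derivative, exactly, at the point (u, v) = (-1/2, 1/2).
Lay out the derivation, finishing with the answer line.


E = 97/16, F = 0, G = 1 at the point
E_u = -81/2, E_v = 0, F_u = 0, F_v = 0, G_u = 0, G_v = 0
EG - F^2 = 97/16;  g^inv = (16/97) * [[1, 0], [0, 97/16]]
first-kind symbols [ij,l] = (1/2)(d_i g_jl + d_j g_il - d_l g_ij): [uu,u] = E_u/2 = -81/4, [uu,v] = F_u - E_v/2 = 0, [uv,u] = E_v/2 = 0, [uv,v] = G_u/2 = 0, [vv,u] = F_v - G_u/2 = 0, [vv,v] = G_v/2 = 0
Gamma^u_ij = (G*[ij,u] - F*[ij,v])/(EG - F^2), Gamma^v_ij = (E*[ij,v] - F*[ij,u])/(EG - F^2)
Gamma_uuu = -324/97, Gamma_uuv = 0, Gamma_uvv = 0, Gamma_vuu = 0, Gamma_vuv = 0, Gamma_vvv = 0
X = (3/2, -3/4), Y = (1, -9/4) at the point

Answer: (nabla_X Y)^u = -1263/194, (nabla_X Y)^v = 63/8


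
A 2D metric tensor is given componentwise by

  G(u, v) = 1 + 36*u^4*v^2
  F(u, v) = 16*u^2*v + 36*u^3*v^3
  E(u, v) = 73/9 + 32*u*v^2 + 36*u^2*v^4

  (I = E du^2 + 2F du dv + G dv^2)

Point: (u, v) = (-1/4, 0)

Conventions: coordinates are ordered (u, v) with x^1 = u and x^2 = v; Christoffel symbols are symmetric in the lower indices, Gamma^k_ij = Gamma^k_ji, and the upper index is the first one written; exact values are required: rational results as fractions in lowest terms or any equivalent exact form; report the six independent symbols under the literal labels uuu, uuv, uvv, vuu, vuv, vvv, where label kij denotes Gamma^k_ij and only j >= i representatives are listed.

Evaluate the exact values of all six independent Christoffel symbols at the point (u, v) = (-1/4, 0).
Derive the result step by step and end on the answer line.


E = 73/9, F = 0, G = 1 at the point
E_u = 0, E_v = 0, F_u = 0, F_v = 1, G_u = 0, G_v = 0
EG - F^2 = 73/9;  g^inv = (9/73) * [[1, 0], [0, 73/9]]
first-kind symbols [ij,l] = (1/2)(d_i g_jl + d_j g_il - d_l g_ij): [uu,u] = E_u/2 = 0, [uu,v] = F_u - E_v/2 = 0, [uv,u] = E_v/2 = 0, [uv,v] = G_u/2 = 0, [vv,u] = F_v - G_u/2 = 1, [vv,v] = G_v/2 = 0
Gamma^u_ij = (G*[ij,u] - F*[ij,v])/(EG - F^2), Gamma^v_ij = (E*[ij,v] - F*[ij,u])/(EG - F^2)

Answer: Gamma_uuu = 0, Gamma_uuv = 0, Gamma_uvv = 9/73, Gamma_vuu = 0, Gamma_vuv = 0, Gamma_vvv = 0


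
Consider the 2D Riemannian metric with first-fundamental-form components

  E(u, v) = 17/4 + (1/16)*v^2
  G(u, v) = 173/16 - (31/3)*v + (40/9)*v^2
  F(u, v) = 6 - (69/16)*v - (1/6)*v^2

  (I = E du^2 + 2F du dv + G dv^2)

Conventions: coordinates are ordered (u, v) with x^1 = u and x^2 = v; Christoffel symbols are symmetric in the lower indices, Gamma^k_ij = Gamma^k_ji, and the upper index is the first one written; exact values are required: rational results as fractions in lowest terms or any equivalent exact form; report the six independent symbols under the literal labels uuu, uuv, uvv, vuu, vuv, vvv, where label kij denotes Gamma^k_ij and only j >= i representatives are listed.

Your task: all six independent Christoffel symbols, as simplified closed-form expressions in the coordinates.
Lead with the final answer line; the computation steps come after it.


Answer: Gamma_uuu = (-24*v^3 - 621*v^2 + 864*v)/(576*v^4 - 4800*v^3 + 6836*v^2 + 18048*v + 22932), Gamma_uuv = (640*v^3 - 1488*v^2 + 1557*v)/(576*v^4 - 4800*v^3 + 6836*v^2 + 18048*v + 22932), Gamma_uvv = (-5120*v^3 + 17856*v^2 - 55224*v - 108027)/(1728*v^4 - 14400*v^3 + 20508*v^2 + 54144*v + 68796), Gamma_vuu = (-9*v^3 - 612*v)/(576*v^4 - 4800*v^3 + 6836*v^2 + 18048*v + 22932), Gamma_vuv = (24*v^3 + 621*v^2 - 864*v)/(576*v^4 - 4800*v^3 + 6836*v^2 + 18048*v + 22932), Gamma_vvv = (512*v^3 - 5712*v^2 + 5279*v + 9024)/(576*v^4 - 4800*v^3 + 6836*v^2 + 18048*v + 22932)

E = 17/4 + (1/16)*v^2; F = 6 - (69/16)*v - (1/6)*v^2; G = 173/16 - (31/3)*v + (40/9)*v^2
Gamma^k_ij = (1/2) g^{kl} (d_i g_jl + d_j g_il - d_l g_ij), with g^inv = (1/(EG-F^2)) [[G, -F], [-F, E]]
first partials: E_u = 0, E_v = (1/8)*v, F_u = 0, F_v = -69/16 - (1/3)*v, G_u = 0, G_v = -31/3 + (80/9)*v
D = EG - F^2 = 637/64 + (47/6)*v + (1709/576)*v^2 - (25/12)*v^3 + (1/4)*v^4
expanded: Gamma^u_uu = (G E_u - 2F F_u + F E_v)/(2D), Gamma^u_uv = (G E_v - F G_u)/(2D), Gamma^u_vv = (2G F_v - G G_u - F G_v)/(2D), Gamma^v_uu = (2E F_u - E E_v - F E_u)/(2D), Gamma^v_uv = (E G_u - F E_v)/(2D), Gamma^v_vv = (E G_v - 2F F_v + F G_u)/(2D); substitute and cancel common factors


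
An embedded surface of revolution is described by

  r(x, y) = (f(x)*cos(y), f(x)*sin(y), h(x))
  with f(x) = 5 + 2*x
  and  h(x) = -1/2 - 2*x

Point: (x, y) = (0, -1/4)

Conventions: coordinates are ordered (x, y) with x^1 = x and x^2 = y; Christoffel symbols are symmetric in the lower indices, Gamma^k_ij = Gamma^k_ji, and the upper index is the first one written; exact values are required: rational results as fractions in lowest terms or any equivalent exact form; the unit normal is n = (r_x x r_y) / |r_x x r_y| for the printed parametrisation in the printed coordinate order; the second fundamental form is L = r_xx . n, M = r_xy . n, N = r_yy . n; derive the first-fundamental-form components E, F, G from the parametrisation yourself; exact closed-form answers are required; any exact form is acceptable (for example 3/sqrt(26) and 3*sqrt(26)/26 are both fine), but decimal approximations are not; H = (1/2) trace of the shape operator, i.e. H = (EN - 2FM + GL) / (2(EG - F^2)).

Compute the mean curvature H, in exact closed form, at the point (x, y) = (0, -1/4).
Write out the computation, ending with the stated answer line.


f = 5, f' = 2, f'' = 0, h' = -2, h'' = 0
E = 8, F = 0, G = 25; answer radicand W^2 = 8
unnormalised second-form numerators: l = 0, m = 0, n = -10; L = l/sqrt(8), and similarly M = m/sqrt(W^2), N = n/sqrt(W^2)
H = (E*n - 2*F*m + G*l) / (2*(EG - F^2)*sqrt(W^2)); E*n - 2*F*m + G*l = -80, EG - F^2 = 200, so H = (-1/5)/sqrt(8)

Answer: H = -sqrt(2)/20


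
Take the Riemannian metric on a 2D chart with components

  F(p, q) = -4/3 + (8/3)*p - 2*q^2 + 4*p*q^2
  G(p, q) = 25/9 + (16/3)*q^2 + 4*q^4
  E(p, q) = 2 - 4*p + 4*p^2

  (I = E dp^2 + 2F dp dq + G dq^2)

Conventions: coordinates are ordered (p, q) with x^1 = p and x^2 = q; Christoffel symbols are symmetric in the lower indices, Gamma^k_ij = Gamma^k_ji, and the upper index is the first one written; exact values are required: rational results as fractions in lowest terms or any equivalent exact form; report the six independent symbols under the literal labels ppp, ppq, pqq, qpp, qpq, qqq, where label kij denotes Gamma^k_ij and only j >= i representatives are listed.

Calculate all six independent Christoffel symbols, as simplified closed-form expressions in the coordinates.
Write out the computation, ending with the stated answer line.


E = 2 - 4*p + 4*p^2; F = -4/3 + (8/3)*p - 2*q^2 + 4*p*q^2; G = 25/9 + (16/3)*q^2 + 4*q^4
Gamma^k_ij = (1/2) g^{kl} (d_i g_jl + d_j g_il - d_l g_ij), with g^inv = (1/(EG-F^2)) [[G, -F], [-F, E]]
first partials: E_p = -4 + 8*p, E_q = 0, F_p = 8/3 + 4*q^2, F_q = -4*q + 8*p*q, G_p = 0, G_q = (32/3)*q + 16*q^3
D = EG - F^2 = 34/9 - 4*p + (16/3)*q^2 + 4*p^2 + 4*q^4
expanded: Gamma^p_pp = (G E_p - 2F F_p + F E_q)/(2D), Gamma^p_pq = (G E_q - F G_p)/(2D), Gamma^p_qq = (2G F_q - G G_p - F G_q)/(2D), Gamma^q_pp = (2E F_p - E E_q - F E_p)/(2D), Gamma^q_pq = (E G_p - F E_q)/(2D), Gamma^q_qq = (E G_q - 2F F_q + F G_p)/(2D); substitute and cancel common factors

Answer: Gamma_ppp = (18*p - 9)/(18*p^2 - 18*p + 18*q^4 + 24*q^2 + 17), Gamma_ppq = 0, Gamma_pqq = (36*p*q - 18*q)/(18*p^2 - 18*p + 18*q^4 + 24*q^2 + 17), Gamma_qpp = (18*q^2 + 12)/(18*p^2 - 18*p + 18*q^4 + 24*q^2 + 17), Gamma_qpq = 0, Gamma_qqq = (36*q^3 + 24*q)/(18*p^2 - 18*p + 18*q^4 + 24*q^2 + 17)


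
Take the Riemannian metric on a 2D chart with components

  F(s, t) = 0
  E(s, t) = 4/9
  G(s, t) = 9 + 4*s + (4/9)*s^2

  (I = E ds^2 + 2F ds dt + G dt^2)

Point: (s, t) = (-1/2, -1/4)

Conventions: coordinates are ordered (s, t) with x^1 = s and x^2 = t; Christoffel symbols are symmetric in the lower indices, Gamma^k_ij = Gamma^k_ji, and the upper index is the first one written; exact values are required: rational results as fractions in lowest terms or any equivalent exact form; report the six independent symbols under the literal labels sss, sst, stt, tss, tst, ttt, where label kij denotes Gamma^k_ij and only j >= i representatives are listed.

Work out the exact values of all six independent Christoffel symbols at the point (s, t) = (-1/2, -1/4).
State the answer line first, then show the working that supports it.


Answer: Gamma_sss = 0, Gamma_sst = 0, Gamma_stt = -4, Gamma_tss = 0, Gamma_tst = 1/4, Gamma_ttt = 0

E = 4/9, F = 0, G = 64/9 at the point
E_s = 0, E_t = 0, F_s = 0, F_t = 0, G_s = 32/9, G_t = 0
EG - F^2 = 256/81;  g^inv = (81/256) * [[64/9, 0], [0, 4/9]]
first-kind symbols [ij,l] = (1/2)(d_i g_jl + d_j g_il - d_l g_ij): [ss,s] = E_s/2 = 0, [ss,t] = F_s - E_t/2 = 0, [st,s] = E_t/2 = 0, [st,t] = G_s/2 = 16/9, [tt,s] = F_t - G_s/2 = -16/9, [tt,t] = G_t/2 = 0
Gamma^s_ij = (G*[ij,s] - F*[ij,t])/(EG - F^2), Gamma^t_ij = (E*[ij,t] - F*[ij,s])/(EG - F^2)


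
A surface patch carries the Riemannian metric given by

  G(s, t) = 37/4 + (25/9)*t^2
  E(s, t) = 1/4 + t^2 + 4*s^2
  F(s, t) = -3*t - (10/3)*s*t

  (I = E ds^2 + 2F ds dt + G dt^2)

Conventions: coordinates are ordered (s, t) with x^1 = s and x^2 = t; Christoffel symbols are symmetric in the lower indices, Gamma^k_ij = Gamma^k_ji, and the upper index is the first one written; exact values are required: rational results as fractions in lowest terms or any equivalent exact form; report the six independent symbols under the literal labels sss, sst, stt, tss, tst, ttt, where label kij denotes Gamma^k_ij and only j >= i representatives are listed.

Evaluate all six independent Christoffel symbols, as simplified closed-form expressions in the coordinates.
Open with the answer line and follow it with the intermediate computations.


Answer: Gamma_sss = (-480*s*t^2 + 5328*s - 1872*t^2)/(5328*s^2 - 2880*s*t^2 + 400*t^4 + 136*t^2 + 333), Gamma_sst = (400*t^3 + 1332*t)/(5328*s^2 - 2880*s*t^2 + 400*t^4 + 136*t^2 + 333), Gamma_stt = (-4440*s - 3996)/(5328*s^2 - 2880*s*t^2 + 400*t^4 + 136*t^2 + 333), Gamma_tss = (-576*s^2*t + 1728*s*t - 624*t^3 - 156*t)/(5328*s^2 - 2880*s*t^2 + 400*t^4 + 136*t^2 + 333), Gamma_tst = (480*s*t^2 + 432*t^2)/(5328*s^2 - 2880*s*t^2 + 400*t^4 + 136*t^2 + 333), Gamma_ttt = (-2880*s*t + 400*t^3 - 1196*t)/(5328*s^2 - 2880*s*t^2 + 400*t^4 + 136*t^2 + 333)

E = 1/4 + t^2 + 4*s^2; F = -3*t - (10/3)*s*t; G = 37/4 + (25/9)*t^2
Gamma^k_ij = (1/2) g^{kl} (d_i g_jl + d_j g_il - d_l g_ij), with g^inv = (1/(EG-F^2)) [[G, -F], [-F, E]]
first partials: E_s = 8*s, E_t = 2*t, F_s = -(10/3)*t, F_t = -3 - (10/3)*s, G_s = 0, G_t = (50/9)*t
D = EG - F^2 = 37/16 + (17/18)*t^2 + 37*s^2 - 20*s*t^2 + (25/9)*t^4
expanded: Gamma^s_ss = (G E_s - 2F F_s + F E_t)/(2D), Gamma^s_st = (G E_t - F G_s)/(2D), Gamma^s_tt = (2G F_t - G G_s - F G_t)/(2D), Gamma^t_ss = (2E F_s - E E_t - F E_s)/(2D), Gamma^t_st = (E G_s - F E_t)/(2D), Gamma^t_tt = (E G_t - 2F F_t + F G_s)/(2D); substitute and cancel common factors


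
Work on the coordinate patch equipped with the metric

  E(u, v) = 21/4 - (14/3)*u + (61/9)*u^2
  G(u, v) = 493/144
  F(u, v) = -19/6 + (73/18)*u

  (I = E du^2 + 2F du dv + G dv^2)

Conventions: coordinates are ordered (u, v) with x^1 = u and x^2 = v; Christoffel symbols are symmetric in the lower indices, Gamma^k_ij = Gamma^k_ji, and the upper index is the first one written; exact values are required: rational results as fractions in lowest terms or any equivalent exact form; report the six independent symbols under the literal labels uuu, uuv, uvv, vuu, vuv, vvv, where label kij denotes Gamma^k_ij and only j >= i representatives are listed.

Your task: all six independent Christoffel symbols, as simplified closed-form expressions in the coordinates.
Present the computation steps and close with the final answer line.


E = 21/4 - (14/3)*u + (61/9)*u^2; F = -19/6 + (73/18)*u; G = 493/144
Gamma^k_ij = (1/2) g^{kl} (d_i g_jl + d_j g_il - d_l g_ij), with g^inv = (1/(EG-F^2)) [[G, -F], [-F, E]]
first partials: E_u = -14/3 + (122/9)*u, E_v = 0, F_u = 73/18, F_v = 0, G_u = 0, G_v = 0
D = EG - F^2 = 4577/576 + (233/24)*u + (973/144)*u^2
expanded: Gamma^u_uu = (G E_u - 2F F_u + F E_v)/(2D), Gamma^u_uv = (G E_v - F G_u)/(2D), Gamma^u_vv = (2G F_v - G G_u - F G_v)/(2D), Gamma^v_uu = (2E F_u - E E_v - F E_u)/(2D), Gamma^v_uv = (E G_u - F E_v)/(2D), Gamma^v_vv = (E G_v - 2F F_v + F G_u)/(2D); substitute and cancel common factors

Answer: Gamma_uuu = (3892*u + 2796)/(3892*u^2 + 5592*u + 4577), Gamma_uuv = 0, Gamma_uvv = 0, Gamma_vuu = (6912*u + 8008)/(3892*u^2 + 5592*u + 4577), Gamma_vuv = 0, Gamma_vvv = 0


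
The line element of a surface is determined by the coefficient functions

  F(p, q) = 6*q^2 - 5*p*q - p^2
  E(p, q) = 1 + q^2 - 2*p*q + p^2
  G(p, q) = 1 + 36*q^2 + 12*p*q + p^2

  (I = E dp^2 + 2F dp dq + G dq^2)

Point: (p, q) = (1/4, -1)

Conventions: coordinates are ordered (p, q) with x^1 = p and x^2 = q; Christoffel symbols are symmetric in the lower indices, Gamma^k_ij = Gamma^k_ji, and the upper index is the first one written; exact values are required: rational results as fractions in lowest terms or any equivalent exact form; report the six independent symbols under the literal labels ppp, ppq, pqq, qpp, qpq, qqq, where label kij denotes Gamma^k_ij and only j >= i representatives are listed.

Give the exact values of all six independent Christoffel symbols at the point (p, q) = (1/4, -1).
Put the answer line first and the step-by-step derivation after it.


Answer: Gamma_ppp = 2/57, Gamma_ppq = -2/57, Gamma_pqq = -4/19, Gamma_qpp = 46/285, Gamma_qpq = -46/285, Gamma_qqq = -92/95

E = 41/16, F = 115/16, G = 545/16 at the point
E_p = 5/2, E_q = -5/2, F_p = 9/2, F_q = -53/4, G_p = -23/2, G_q = -69
EG - F^2 = 285/8;  g^inv = (8/285) * [[545/16, -115/16], [-115/16, 41/16]]
first-kind symbols [ij,l] = (1/2)(d_i g_jl + d_j g_il - d_l g_ij): [pp,p] = E_p/2 = 5/4, [pp,q] = F_p - E_q/2 = 23/4, [pq,p] = E_q/2 = -5/4, [pq,q] = G_p/2 = -23/4, [qq,p] = F_q - G_p/2 = -15/2, [qq,q] = G_q/2 = -69/2
Gamma^p_ij = (G*[ij,p] - F*[ij,q])/(EG - F^2), Gamma^q_ij = (E*[ij,q] - F*[ij,p])/(EG - F^2)


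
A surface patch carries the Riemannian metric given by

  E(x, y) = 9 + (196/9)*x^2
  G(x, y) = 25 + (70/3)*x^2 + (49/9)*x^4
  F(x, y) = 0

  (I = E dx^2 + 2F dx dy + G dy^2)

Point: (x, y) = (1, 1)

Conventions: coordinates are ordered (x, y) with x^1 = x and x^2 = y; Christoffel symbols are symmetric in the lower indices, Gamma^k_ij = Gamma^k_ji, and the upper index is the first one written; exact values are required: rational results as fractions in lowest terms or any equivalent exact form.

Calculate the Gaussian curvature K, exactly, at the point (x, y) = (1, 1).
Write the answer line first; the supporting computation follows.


Answer: K = -5103/844019

E = 277/9, F = 0, G = 484/9, EG - F^2 = 134068/81 at the point
E_x = 392/9, E_y = 0, F_x = 0, F_y = 0, G_x = 616/9, G_y = 0
E_yy = 0, F_xy = 0, G_xx = 112
Using the Brioschi determinant formula for K from the metric derivatives:
M1 = [[-E_yy/2 + F_xy - G_xx/2, E_x/2, F_x - E_y/2], [F_y - G_x/2, E, F], [G_y/2, F, G]] = [[-56, 196/9, 0], [-308/9, 277/9, 0], [0, 0, 484/9]]; det M1 = -38352160/729
M2 = [[0, E_y/2, G_x/2], [E_y/2, E, F], [G_x/2, F, G]] = [[0, 0, 308/9], [0, 277/9, 0], [308/9, 0, 484/9]]; det M2 = -26277328/729
det M1 - det M2 = -149072/9; K = -149072/9 / (134068/81)^2 = -5103/844019


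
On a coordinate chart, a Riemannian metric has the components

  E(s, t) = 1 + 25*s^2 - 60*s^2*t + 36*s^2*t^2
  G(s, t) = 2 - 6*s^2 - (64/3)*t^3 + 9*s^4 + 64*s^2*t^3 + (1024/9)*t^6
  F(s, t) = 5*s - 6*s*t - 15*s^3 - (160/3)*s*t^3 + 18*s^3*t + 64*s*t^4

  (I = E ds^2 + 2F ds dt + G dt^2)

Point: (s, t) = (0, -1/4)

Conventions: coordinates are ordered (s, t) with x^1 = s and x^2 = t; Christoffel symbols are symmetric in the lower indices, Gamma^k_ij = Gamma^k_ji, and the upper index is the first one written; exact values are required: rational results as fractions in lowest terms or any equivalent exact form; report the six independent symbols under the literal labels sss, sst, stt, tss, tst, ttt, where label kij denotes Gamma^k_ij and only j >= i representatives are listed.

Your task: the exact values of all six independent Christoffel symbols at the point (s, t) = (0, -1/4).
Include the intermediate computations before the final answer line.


E = 1, F = 0, G = 85/36 at the point
E_s = 0, E_t = 0, F_s = 91/12, F_t = 0, G_s = 0, G_t = -14/3
EG - F^2 = 85/36;  g^inv = (36/85) * [[85/36, 0], [0, 1]]
first-kind symbols [ij,l] = (1/2)(d_i g_jl + d_j g_il - d_l g_ij): [ss,s] = E_s/2 = 0, [ss,t] = F_s - E_t/2 = 91/12, [st,s] = E_t/2 = 0, [st,t] = G_s/2 = 0, [tt,s] = F_t - G_s/2 = 0, [tt,t] = G_t/2 = -7/3
Gamma^s_ij = (G*[ij,s] - F*[ij,t])/(EG - F^2), Gamma^t_ij = (E*[ij,t] - F*[ij,s])/(EG - F^2)

Answer: Gamma_sss = 0, Gamma_sst = 0, Gamma_stt = 0, Gamma_tss = 273/85, Gamma_tst = 0, Gamma_ttt = -84/85


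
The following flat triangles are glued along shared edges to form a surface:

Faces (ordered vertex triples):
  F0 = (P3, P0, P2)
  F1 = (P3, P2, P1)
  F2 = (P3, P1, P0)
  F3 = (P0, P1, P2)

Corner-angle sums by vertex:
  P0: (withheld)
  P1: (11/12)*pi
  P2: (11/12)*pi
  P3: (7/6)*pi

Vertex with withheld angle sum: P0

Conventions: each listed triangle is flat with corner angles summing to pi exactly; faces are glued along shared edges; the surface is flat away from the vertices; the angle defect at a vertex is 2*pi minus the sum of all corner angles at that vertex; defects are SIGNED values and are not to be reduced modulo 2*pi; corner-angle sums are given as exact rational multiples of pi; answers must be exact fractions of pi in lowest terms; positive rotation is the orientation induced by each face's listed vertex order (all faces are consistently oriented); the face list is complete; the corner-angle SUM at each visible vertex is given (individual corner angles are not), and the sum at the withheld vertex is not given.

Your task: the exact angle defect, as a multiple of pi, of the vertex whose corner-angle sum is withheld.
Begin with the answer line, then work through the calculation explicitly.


Answer: defect(P0) = pi

V = 4, E = 6, F = 4; chi = V - E + F = 2
Gauss-Bonnet: total defect = 2*pi*chi = 4*pi; visible defects sum to 3*pi


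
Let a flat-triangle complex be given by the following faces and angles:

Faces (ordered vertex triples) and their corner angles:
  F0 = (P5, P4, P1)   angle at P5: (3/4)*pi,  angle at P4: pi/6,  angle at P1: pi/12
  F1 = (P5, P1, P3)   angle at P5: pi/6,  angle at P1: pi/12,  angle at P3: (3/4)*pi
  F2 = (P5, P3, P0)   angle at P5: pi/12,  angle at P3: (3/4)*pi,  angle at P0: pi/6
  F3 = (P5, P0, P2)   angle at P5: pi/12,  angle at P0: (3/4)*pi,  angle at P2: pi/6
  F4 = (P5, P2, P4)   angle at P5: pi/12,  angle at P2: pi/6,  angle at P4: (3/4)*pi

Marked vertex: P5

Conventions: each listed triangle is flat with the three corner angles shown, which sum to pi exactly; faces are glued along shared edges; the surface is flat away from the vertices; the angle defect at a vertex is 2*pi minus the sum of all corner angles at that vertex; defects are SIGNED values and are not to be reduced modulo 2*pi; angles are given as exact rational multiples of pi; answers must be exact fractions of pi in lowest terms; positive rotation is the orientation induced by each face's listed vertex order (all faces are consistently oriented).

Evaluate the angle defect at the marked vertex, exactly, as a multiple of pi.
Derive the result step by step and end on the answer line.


Sum of corner angles at P5: (7/6)*pi
defect = 2*pi - (7/6)*pi

Answer: defect(P5) = (5/6)*pi
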